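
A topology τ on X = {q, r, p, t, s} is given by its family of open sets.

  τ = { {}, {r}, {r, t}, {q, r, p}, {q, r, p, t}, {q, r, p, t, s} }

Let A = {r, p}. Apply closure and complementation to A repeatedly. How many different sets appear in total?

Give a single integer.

X∖A={q, t, s}, int(X∖A)={}, hence cl(A)={q, r, p, t, s}
Orbit (k=closure, c=complement):
  1. A     = {r, p}
  2. kA    = {q, r, p, t, s}
  3. cA    = {q, t, s}
  4. ckA   = {}
  5. kcA   = {q, p, t, s}
  6. ckcA  = {r}
(closed under both — stop)

6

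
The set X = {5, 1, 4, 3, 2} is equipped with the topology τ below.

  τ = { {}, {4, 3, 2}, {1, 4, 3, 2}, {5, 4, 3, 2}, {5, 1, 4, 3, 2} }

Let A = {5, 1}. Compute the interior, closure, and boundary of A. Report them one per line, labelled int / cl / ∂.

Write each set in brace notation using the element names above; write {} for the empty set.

int(A) = {}
cl(A)  = {5, 1}
∂A     = {5, 1}

interior: largest open inside A is {} (from {})
cl via duality: int({4, 3, 2}) = {4, 3, 2}, so X∖{4, 3, 2} = {5, 1}
cl∖int = {5, 1}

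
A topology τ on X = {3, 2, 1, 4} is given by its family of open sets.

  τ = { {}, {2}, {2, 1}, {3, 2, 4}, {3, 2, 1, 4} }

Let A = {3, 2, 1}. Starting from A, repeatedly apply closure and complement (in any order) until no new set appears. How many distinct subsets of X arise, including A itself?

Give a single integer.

complement {4}; its interior {}; cl(A) = X∖{} = {3, 2, 1, 4}
With k = closure, c = complement:
  1. A     = {3, 2, 1}
  2. kA    = {3, 2, 1, 4}
  3. cA    = {4}
  4. ckA   = {}
  5. kcA   = {3, 4}
  6. ckcA  = {2, 1}
k, c of each give nothing new

6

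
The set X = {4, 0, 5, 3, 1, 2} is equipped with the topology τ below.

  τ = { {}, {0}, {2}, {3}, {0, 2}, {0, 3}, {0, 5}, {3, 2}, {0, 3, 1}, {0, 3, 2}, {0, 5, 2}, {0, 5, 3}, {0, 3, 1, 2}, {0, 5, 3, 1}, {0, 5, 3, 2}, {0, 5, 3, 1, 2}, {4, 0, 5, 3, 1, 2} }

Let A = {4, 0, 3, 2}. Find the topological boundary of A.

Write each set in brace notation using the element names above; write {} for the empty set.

U open, U⊆A: {}, {0}, {2}, {3}, {3, 2}, {0, 3}, {0, 2}, {0, 3, 2}. int(A) = ⋃ = {0, 3, 2}
X∖A={5, 1}, int(X∖A)={}, hence cl(A)={4, 0, 5, 3, 1, 2}
∂A: remove int from cl → {4, 5, 1}

{4, 5, 1}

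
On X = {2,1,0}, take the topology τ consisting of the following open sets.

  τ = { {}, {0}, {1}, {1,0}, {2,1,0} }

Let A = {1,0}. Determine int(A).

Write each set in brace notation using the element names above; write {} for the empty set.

interior: largest open inside A is {1,0} (from {}, {0}, {1}, {1,0})

{1,0}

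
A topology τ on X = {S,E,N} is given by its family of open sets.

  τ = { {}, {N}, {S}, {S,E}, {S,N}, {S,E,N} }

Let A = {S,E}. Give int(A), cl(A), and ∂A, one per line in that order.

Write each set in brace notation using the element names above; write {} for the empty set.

int(A) = {S,E}
cl(A)  = {S,E}
∂A     = {}

opens ⊆ A: {}, {S}, {S,E}; union → int = {S,E}
complement {N}; its interior {N}; cl(A) = X∖{N} = {S,E}
boundary = {S,E} ∖ {S,E} = {}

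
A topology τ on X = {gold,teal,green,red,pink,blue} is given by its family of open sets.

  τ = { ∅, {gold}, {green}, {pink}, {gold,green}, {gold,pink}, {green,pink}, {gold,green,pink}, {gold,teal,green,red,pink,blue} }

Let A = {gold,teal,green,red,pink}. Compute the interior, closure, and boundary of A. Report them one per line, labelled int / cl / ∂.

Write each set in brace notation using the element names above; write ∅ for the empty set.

interior: largest open inside A is {gold,green,pink} (from ∅, {gold}, {pink}, {green}, {gold,green}, {gold,pink}, {green,pink}, {gold,green,pink})
cl via duality: int({blue}) = ∅, so X∖∅ = {gold,teal,green,red,pink,blue}
cl∖int = {teal,red,blue}

int(A) = {gold,green,pink}
cl(A)  = {gold,teal,green,red,pink,blue}
∂A     = {teal,red,blue}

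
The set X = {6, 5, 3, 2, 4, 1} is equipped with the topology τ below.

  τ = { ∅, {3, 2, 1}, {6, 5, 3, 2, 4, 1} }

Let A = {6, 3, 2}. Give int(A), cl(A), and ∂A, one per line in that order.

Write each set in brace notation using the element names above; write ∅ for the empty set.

interior: largest open inside A is ∅ (from ∅)
cl via duality: int({5, 4, 1}) = ∅, so X∖∅ = {6, 5, 3, 2, 4, 1}
cl∖int = {6, 5, 3, 2, 4, 1}

int(A) = ∅
cl(A)  = {6, 5, 3, 2, 4, 1}
∂A     = {6, 5, 3, 2, 4, 1}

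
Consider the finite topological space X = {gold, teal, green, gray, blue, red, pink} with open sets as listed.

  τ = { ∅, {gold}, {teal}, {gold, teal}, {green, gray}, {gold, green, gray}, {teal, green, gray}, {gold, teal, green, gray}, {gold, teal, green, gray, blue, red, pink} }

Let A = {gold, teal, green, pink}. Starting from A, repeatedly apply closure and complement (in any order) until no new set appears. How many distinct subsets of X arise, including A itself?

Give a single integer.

complement {gray, blue, red}; its interior ∅; cl(A) = X∖∅ = {gold, teal, green, gray, blue, red, pink}
With k = closure, c = complement:
  1. A     = {gold, teal, green, pink}
  2. kA    = {gold, teal, green, gray, blue, red, pink}
  3. cA    = {gray, blue, red}
  4. ckA   = ∅
  5. kcA   = {green, gray, blue, red, pink}
  6. ckcA  = {gold, teal}
  7. kckcA = {gold, teal, blue, red, pink}
  8. ckckcA = {green, gray}
k, c of each give nothing new

8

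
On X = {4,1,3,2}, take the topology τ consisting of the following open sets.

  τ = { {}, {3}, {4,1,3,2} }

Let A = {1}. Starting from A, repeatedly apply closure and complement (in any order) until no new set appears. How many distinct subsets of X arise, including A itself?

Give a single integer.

closure: X∖int(X∖A) = X∖{3} = {4,1,2}
Let k=closure and c=complement:
  1. A     = {1}
  2. kA    = {4,1,2}
  3. cA    = {4,3,2}
  4. ckA   = {3}
  5. kcA   = {4,1,3,2}
  6. ckcA  = {}
— saturated at 6

6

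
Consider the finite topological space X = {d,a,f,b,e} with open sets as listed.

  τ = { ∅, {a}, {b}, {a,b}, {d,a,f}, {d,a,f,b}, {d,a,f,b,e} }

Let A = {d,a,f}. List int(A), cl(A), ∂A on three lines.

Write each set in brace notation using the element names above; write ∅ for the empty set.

int(A) = {d,a,f}
cl(A)  = {d,a,f,e}
∂A     = {e}

opens ⊆ A: ∅, {a}, {d,a,f}; union → int = {d,a,f}
complement {b,e}; its interior {b}; cl(A) = X∖{b} = {d,a,f,e}
boundary = {d,a,f,e} ∖ {d,a,f} = {e}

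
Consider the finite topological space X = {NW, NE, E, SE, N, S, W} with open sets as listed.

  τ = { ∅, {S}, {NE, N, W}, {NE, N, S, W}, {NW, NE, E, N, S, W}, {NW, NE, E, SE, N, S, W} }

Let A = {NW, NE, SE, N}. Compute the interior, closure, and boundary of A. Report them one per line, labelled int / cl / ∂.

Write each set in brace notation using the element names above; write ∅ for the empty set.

int(A) = ∅
cl(A)  = {NW, NE, E, SE, N, W}
∂A     = {NW, NE, E, SE, N, W}

interior: largest open inside A is ∅ (from ∅)
cl via duality: int({E, S, W}) = {S}, so X∖{S} = {NW, NE, E, SE, N, W}
cl∖int = {NW, NE, E, SE, N, W}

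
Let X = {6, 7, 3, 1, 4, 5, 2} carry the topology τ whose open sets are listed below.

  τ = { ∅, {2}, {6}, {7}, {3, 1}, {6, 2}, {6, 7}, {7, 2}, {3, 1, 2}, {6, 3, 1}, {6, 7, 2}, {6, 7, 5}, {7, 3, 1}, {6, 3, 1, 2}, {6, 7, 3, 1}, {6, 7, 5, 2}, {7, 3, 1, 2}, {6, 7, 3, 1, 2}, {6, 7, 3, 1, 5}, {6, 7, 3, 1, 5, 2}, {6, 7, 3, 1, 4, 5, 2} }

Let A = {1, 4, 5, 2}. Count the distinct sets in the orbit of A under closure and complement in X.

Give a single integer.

complement {6, 7, 3}; its interior {6, 7}; cl(A) = X∖{6, 7} = {3, 1, 4, 5, 2}
With k = closure, c = complement:
  1. A     = {1, 4, 5, 2}
  2. kA    = {3, 1, 4, 5, 2}
  3. cA    = {6, 7, 3}
  4. ckA   = {6, 7}
  5. kcA   = {6, 7, 3, 1, 4, 5}
  6. kckA  = {6, 7, 4, 5}
  7. ckcA  = {2}
  8. ckckA = {3, 1, 2}
  9. kckcA = {4, 2}
  10. kckckA = {3, 1, 4, 2}
  11. ckckcA = {6, 7, 3, 1, 5}
  12. ckckckA = {6, 7, 5}
k, c of each give nothing new

12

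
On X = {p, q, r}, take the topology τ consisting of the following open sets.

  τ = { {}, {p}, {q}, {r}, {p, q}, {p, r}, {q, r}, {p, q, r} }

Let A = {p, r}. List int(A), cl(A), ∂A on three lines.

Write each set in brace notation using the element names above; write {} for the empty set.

int(A) = {p, r}
cl(A)  = {p, r}
∂A     = {}

interior: largest open inside A is {p, r} (from {}, {r}, {p}, {p, r})
cl via duality: int({q}) = {q}, so X∖{q} = {p, r}
cl∖int = {}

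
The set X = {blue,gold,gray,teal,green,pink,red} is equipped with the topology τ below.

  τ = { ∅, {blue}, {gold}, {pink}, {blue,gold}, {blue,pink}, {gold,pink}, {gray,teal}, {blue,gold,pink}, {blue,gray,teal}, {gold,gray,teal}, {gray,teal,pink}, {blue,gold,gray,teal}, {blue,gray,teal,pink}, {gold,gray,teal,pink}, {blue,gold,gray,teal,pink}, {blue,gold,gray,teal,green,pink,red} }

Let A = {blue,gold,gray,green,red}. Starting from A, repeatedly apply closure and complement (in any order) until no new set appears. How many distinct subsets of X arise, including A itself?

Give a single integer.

cl via duality: int({teal,pink}) = {pink}, so X∖{pink} = {blue,gold,gray,teal,green,red}
Write k for closure, c for complement:
  1. A     = {blue,gold,gray,green,red}
  2. kA    = {blue,gold,gray,teal,green,red}
  3. cA    = {teal,pink}
  4. ckA   = {pink}
  5. kcA   = {gray,teal,green,pink,red}
  6. kckA  = {green,pink,red}
  7. ckcA  = {blue,gold}
  8. ckckA = {blue,gold,gray,teal}
  9. kckcA = {blue,gold,green,red}
  10. ckckcA = {gray,teal,pink}
applying k or c yields no new set

10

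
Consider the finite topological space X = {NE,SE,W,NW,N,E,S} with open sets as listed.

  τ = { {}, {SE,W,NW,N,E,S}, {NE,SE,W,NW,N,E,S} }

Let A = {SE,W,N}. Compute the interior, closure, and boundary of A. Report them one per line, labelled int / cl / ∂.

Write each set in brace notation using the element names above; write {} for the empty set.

int(A) = {}
cl(A)  = {NE,SE,W,NW,N,E,S}
∂A     = {NE,SE,W,NW,N,E,S}

open subsets of A: {}; so int(A) = {}
closure: X∖int(X∖A) = X∖{} = {NE,SE,W,NW,N,E,S}
∂A = {NE,SE,W,NW,N,E,S} minus {} = {NE,SE,W,NW,N,E,S}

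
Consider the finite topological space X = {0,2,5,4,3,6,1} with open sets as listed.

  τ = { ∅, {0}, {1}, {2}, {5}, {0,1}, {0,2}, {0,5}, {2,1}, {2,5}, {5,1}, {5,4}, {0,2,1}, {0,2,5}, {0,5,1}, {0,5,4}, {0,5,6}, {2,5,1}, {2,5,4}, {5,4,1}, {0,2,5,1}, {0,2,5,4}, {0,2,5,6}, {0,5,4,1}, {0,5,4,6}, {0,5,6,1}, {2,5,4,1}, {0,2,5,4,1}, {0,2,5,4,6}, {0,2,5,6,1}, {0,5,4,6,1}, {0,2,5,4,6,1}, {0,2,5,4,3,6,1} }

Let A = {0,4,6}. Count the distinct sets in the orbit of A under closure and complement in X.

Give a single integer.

complement {2,5,3,1}; its interior {2,5,1}; cl(A) = X∖{2,5,1} = {0,4,3,6}
With k = closure, c = complement:
  1. A     = {0,4,6}
  2. kA    = {0,4,3,6}
  3. cA    = {2,5,3,1}
  4. ckA   = {2,5,1}
  5. kcA   = {2,5,4,3,6,1}
  6. ckcA  = {0}
  7. kckcA = {0,3,6}
  8. ckckcA = {2,5,4,1}
k, c of each give nothing new

8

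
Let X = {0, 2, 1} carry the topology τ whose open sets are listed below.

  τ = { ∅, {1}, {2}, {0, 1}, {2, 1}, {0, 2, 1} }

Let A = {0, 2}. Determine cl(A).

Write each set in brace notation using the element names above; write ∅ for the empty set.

X∖A={1}, int(X∖A)={1}, hence cl(A)={0, 2}

{0, 2}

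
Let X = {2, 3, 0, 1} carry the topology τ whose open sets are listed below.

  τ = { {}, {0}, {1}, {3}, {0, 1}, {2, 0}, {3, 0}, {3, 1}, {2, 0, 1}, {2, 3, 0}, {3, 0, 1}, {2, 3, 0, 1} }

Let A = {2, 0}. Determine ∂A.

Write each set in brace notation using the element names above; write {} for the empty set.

open subsets of A: {}, {0}, {2, 0}; so int(A) = {2, 0}
closure: X∖int(X∖A) = X∖{3, 1} = {2, 0}
∂A = {2, 0} minus {2, 0} = {}

{}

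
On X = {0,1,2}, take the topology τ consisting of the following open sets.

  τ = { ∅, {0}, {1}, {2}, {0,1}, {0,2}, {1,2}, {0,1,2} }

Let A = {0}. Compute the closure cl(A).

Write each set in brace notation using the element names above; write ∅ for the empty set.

X∖A={1,2}, int(X∖A)={1,2}, hence cl(A)={0}

{0}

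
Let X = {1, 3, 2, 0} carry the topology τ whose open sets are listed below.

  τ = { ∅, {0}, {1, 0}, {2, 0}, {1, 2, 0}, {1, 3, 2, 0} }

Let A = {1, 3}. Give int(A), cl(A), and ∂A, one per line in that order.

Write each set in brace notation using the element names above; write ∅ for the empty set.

int(A) = ∅
cl(A)  = {1, 3}
∂A     = {1, 3}

open subsets of A: ∅; so int(A) = ∅
closure: X∖int(X∖A) = X∖{2, 0} = {1, 3}
∂A = {1, 3} minus ∅ = {1, 3}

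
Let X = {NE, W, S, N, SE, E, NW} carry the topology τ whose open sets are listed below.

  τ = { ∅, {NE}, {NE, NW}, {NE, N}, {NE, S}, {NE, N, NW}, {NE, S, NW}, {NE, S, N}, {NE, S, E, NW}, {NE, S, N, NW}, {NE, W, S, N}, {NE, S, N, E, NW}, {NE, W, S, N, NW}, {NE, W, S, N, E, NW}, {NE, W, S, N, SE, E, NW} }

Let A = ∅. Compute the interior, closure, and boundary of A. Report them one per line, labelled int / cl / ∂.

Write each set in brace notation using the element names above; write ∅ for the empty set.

int(A) = ∅
cl(A)  = ∅
∂A     = ∅

open subsets of A: ∅; so int(A) = ∅
closure: X∖int(X∖A) = X∖{NE, W, S, N, SE, E, NW} = ∅
∂A = ∅ minus ∅ = ∅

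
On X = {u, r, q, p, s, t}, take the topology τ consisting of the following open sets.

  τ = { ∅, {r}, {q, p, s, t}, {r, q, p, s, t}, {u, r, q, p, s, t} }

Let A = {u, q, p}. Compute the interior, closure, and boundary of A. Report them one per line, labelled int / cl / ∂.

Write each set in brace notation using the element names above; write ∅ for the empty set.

int(A) = ∅
cl(A)  = {u, q, p, s, t}
∂A     = {u, q, p, s, t}

opens ⊆ A: ∅; union → int = ∅
complement {r, s, t}; its interior {r}; cl(A) = X∖{r} = {u, q, p, s, t}
boundary = {u, q, p, s, t} ∖ ∅ = {u, q, p, s, t}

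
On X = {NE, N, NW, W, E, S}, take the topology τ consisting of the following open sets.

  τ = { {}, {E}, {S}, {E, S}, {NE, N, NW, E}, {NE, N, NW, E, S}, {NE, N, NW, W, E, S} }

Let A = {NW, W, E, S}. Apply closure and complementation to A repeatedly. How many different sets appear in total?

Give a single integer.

6

X∖A={NE, N}, int(X∖A)={}, hence cl(A)={NE, N, NW, W, E, S}
Orbit (k=closure, c=complement):
  1. A     = {NW, W, E, S}
  2. kA    = {NE, N, NW, W, E, S}
  3. cA    = {NE, N}
  4. ckA   = {}
  5. kcA   = {NE, N, NW, W}
  6. ckcA  = {E, S}
(closed under both — stop)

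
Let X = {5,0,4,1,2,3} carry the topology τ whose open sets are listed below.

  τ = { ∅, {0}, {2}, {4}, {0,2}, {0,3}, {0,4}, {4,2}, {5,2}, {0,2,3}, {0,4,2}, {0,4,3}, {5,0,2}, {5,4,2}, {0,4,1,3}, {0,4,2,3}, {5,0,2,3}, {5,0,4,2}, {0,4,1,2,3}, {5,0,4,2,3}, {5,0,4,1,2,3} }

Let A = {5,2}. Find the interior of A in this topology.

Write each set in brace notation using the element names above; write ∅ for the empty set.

interior: largest open inside A is {5,2} (from ∅, {2}, {5,2})

{5,2}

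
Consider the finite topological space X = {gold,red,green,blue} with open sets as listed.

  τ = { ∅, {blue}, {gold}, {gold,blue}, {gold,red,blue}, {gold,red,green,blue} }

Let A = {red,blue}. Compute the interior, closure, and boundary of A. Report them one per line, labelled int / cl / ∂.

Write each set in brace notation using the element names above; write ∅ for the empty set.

int(A) = {blue}
cl(A)  = {red,green,blue}
∂A     = {red,green}

opens ⊆ A: ∅, {blue}; union → int = {blue}
complement {gold,green}; its interior {gold}; cl(A) = X∖{gold} = {red,green,blue}
boundary = {red,green,blue} ∖ {blue} = {red,green}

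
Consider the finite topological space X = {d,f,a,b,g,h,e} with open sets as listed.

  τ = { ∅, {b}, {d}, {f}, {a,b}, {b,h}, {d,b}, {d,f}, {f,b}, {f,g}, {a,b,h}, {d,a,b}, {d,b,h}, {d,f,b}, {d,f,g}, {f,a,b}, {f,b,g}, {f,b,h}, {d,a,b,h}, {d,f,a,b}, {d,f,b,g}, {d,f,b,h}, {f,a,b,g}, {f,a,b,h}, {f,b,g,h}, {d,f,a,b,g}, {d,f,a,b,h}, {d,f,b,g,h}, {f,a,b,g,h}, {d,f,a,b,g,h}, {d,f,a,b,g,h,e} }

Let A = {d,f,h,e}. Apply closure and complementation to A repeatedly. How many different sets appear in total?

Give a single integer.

closure: X∖int(X∖A) = X∖{a,b} = {d,f,g,h,e}
Let k=closure and c=complement:
  1. A     = {d,f,h,e}
  2. kA    = {d,f,g,h,e}
  3. cA    = {a,b,g}
  4. ckA   = {a,b}
  5. kcA   = {a,b,g,h,e}
  6. kckA  = {a,b,h,e}
  7. ckcA  = {d,f}
  8. ckckA = {d,f,g}
  9. kckcA = {d,f,g,e}
  10. ckckcA = {a,b,h}
— saturated at 10

10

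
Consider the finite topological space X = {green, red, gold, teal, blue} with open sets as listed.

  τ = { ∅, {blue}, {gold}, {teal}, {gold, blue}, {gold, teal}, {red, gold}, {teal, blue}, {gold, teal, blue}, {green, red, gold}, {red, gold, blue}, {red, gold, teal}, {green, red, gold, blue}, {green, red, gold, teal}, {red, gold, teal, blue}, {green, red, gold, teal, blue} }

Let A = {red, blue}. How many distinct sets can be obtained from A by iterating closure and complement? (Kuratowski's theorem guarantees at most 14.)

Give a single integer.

cl via duality: int({green, gold, teal}) = {gold, teal}, so X∖{gold, teal} = {green, red, blue}
Write k for closure, c for complement:
  1. A     = {red, blue}
  2. kA    = {green, red, blue}
  3. cA    = {green, gold, teal}
  4. ckA   = {gold, teal}
  5. kcA   = {green, red, gold, teal}
  6. ckcA  = {blue}
applying k or c yields no new set

6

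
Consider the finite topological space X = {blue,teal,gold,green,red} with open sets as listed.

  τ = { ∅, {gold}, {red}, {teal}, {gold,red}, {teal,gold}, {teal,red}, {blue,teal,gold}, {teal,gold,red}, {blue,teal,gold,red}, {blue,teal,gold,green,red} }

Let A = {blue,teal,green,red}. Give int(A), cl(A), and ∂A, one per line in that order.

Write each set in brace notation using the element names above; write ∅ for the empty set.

int(A) = {teal,red}
cl(A)  = {blue,teal,green,red}
∂A     = {blue,green}

opens ⊆ A: ∅, {red}, {teal}, {teal,red}; union → int = {teal,red}
complement {gold}; its interior {gold}; cl(A) = X∖{gold} = {blue,teal,green,red}
boundary = {blue,teal,green,red} ∖ {teal,red} = {blue,green}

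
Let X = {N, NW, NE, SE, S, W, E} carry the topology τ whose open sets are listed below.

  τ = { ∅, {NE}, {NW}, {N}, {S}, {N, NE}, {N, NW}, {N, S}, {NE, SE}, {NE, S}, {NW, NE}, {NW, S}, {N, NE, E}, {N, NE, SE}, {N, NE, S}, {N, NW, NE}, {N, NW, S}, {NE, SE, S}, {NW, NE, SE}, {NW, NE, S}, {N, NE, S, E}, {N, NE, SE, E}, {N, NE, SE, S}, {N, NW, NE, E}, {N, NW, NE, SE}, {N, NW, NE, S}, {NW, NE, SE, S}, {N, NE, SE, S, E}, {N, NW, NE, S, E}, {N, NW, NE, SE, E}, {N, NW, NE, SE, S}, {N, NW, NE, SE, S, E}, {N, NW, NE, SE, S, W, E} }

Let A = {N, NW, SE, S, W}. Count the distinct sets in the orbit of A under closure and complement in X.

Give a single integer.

cl via duality: int({NE, E}) = {NE}, so X∖{NE} = {N, NW, SE, S, W, E}
Write k for closure, c for complement:
  1. A     = {N, NW, SE, S, W}
  2. kA    = {N, NW, SE, S, W, E}
  3. cA    = {NE, E}
  4. ckA   = {NE}
  5. kcA   = {NE, SE, W, E}
  6. ckcA  = {N, NW, S}
  7. kckcA = {N, NW, S, W, E}
  8. ckckcA = {NE, SE}
applying k or c yields no new set

8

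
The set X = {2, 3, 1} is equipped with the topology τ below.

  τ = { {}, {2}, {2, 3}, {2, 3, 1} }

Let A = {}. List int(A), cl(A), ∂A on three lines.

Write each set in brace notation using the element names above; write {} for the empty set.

int(A) = {}
cl(A)  = {}
∂A     = {}

U open, U⊆A: {}. int(A) = ⋃ = {}
X∖A={2, 3, 1}, int(X∖A)={2, 3, 1}, hence cl(A)={}
∂A: remove int from cl → {}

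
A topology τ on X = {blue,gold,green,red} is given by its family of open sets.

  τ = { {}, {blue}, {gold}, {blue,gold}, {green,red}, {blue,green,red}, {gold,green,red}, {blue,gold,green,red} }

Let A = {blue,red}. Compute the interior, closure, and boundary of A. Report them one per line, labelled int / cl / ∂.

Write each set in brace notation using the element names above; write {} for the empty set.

int(A) = {blue}
cl(A)  = {blue,green,red}
∂A     = {green,red}

interior: largest open inside A is {blue} (from {}, {blue})
cl via duality: int({gold,green}) = {gold}, so X∖{gold} = {blue,green,red}
cl∖int = {green,red}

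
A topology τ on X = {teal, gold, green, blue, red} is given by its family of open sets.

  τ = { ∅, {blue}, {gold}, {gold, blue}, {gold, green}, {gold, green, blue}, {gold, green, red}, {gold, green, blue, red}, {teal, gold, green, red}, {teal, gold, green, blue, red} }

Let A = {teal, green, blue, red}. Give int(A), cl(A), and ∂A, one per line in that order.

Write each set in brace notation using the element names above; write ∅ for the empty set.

int(A) = {blue}
cl(A)  = {teal, green, blue, red}
∂A     = {teal, green, red}

opens ⊆ A: ∅, {blue}; union → int = {blue}
complement {gold}; its interior {gold}; cl(A) = X∖{gold} = {teal, green, blue, red}
boundary = {teal, green, blue, red} ∖ {blue} = {teal, green, red}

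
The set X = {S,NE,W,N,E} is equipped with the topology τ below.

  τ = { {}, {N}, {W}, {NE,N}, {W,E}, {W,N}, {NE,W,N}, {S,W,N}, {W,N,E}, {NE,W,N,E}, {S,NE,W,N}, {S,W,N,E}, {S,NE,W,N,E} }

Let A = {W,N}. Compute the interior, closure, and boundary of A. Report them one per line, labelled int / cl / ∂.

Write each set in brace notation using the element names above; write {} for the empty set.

U open, U⊆A: {}, {N}, {W}, {W,N}. int(A) = ⋃ = {W,N}
X∖A={S,NE,E}, int(X∖A)={}, hence cl(A)={S,NE,W,N,E}
∂A: remove int from cl → {S,NE,E}

int(A) = {W,N}
cl(A)  = {S,NE,W,N,E}
∂A     = {S,NE,E}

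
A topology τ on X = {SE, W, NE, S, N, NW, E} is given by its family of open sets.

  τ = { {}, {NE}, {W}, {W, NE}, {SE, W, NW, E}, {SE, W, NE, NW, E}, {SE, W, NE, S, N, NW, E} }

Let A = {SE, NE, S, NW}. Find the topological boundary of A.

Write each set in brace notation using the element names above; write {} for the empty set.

{SE, S, N, NW, E}

U open, U⊆A: {}, {NE}. int(A) = ⋃ = {NE}
X∖A={W, N, E}, int(X∖A)={W}, hence cl(A)={SE, NE, S, N, NW, E}
∂A: remove int from cl → {SE, S, N, NW, E}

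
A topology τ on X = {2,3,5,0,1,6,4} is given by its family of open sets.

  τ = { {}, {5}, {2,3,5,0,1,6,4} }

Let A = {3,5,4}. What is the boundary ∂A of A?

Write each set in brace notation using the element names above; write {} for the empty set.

{2,3,0,1,6,4}

opens ⊆ A: {}, {5}; union → int = {5}
complement {2,0,1,6}; its interior {}; cl(A) = X∖{} = {2,3,5,0,1,6,4}
boundary = {2,3,5,0,1,6,4} ∖ {5} = {2,3,0,1,6,4}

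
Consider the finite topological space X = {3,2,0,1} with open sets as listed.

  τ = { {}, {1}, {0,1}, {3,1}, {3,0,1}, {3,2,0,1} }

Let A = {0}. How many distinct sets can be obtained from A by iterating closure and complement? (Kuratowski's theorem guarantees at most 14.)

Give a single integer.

cl via duality: int({3,2,1}) = {3,1}, so X∖{3,1} = {2,0}
Write k for closure, c for complement:
  1. A     = {0}
  2. kA    = {2,0}
  3. cA    = {3,2,1}
  4. ckA   = {3,1}
  5. kcA   = {3,2,0,1}
  6. ckcA  = {}
applying k or c yields no new set

6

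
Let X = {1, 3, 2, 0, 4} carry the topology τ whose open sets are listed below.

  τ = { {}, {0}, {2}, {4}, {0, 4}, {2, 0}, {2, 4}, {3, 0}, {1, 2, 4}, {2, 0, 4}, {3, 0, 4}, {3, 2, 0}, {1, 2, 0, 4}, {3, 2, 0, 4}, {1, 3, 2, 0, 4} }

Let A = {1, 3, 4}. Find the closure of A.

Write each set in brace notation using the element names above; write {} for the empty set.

cl via duality: int({2, 0}) = {2, 0}, so X∖{2, 0} = {1, 3, 4}

{1, 3, 4}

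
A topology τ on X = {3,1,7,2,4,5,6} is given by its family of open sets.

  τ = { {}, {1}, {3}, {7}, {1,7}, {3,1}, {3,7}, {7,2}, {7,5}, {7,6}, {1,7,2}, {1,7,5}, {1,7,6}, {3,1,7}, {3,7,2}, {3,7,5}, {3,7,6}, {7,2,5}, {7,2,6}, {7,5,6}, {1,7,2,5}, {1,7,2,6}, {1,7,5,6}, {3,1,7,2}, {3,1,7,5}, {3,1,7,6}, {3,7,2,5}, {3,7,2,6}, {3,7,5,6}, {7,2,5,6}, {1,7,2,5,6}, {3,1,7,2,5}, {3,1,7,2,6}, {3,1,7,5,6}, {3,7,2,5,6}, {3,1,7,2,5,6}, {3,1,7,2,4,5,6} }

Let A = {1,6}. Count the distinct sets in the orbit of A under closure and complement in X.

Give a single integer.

8

complement {3,7,2,4,5}; its interior {3,7,2,5}; cl(A) = X∖{3,7,2,5} = {1,4,6}
With k = closure, c = complement:
  1. A     = {1,6}
  2. kA    = {1,4,6}
  3. cA    = {3,7,2,4,5}
  4. ckA   = {3,7,2,5}
  5. kcA   = {3,7,2,4,5,6}
  6. ckcA  = {1}
  7. kckcA = {1,4}
  8. ckckcA = {3,7,2,5,6}
k, c of each give nothing new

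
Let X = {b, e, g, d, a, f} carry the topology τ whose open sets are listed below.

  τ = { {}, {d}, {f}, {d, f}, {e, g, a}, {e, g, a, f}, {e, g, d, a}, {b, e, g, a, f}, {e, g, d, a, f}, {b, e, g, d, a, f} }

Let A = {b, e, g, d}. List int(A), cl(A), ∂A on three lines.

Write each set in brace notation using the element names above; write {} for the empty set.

U open, U⊆A: {}, {d}. int(A) = ⋃ = {d}
X∖A={a, f}, int(X∖A)={f}, hence cl(A)={b, e, g, d, a}
∂A: remove int from cl → {b, e, g, a}

int(A) = {d}
cl(A)  = {b, e, g, d, a}
∂A     = {b, e, g, a}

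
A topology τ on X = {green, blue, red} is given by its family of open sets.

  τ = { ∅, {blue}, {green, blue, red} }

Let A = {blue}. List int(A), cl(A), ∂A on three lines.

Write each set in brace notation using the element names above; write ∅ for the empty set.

U open, U⊆A: ∅, {blue}. int(A) = ⋃ = {blue}
X∖A={green, red}, int(X∖A)=∅, hence cl(A)={green, blue, red}
∂A: remove int from cl → {green, red}

int(A) = {blue}
cl(A)  = {green, blue, red}
∂A     = {green, red}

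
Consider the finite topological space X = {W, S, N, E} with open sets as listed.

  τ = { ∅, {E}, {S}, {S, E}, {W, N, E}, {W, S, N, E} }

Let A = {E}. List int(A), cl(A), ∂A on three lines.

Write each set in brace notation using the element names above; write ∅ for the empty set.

U open, U⊆A: ∅, {E}. int(A) = ⋃ = {E}
X∖A={W, S, N}, int(X∖A)={S}, hence cl(A)={W, N, E}
∂A: remove int from cl → {W, N}

int(A) = {E}
cl(A)  = {W, N, E}
∂A     = {W, N}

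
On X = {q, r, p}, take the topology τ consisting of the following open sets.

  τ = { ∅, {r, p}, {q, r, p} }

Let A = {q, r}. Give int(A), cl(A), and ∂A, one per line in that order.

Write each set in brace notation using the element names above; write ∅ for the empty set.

int(A) = ∅
cl(A)  = {q, r, p}
∂A     = {q, r, p}

U open, U⊆A: ∅. int(A) = ⋃ = ∅
X∖A={p}, int(X∖A)=∅, hence cl(A)={q, r, p}
∂A: remove int from cl → {q, r, p}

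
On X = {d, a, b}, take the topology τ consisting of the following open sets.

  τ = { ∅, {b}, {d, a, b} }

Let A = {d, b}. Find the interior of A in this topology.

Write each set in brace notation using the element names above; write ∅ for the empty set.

{b}

U open, U⊆A: ∅, {b}. int(A) = ⋃ = {b}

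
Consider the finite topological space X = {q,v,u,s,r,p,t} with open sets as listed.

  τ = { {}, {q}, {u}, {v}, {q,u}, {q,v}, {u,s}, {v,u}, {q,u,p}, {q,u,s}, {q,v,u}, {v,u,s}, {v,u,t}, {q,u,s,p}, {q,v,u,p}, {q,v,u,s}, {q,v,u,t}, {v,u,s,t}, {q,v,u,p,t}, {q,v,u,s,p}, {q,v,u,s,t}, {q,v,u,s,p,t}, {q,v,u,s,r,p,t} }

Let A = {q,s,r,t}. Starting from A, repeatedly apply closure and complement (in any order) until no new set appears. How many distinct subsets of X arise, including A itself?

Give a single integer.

8

cl via duality: int({v,u,p}) = {v,u}, so X∖{v,u} = {q,s,r,p,t}
Write k for closure, c for complement:
  1. A     = {q,s,r,t}
  2. kA    = {q,s,r,p,t}
  3. cA    = {v,u,p}
  4. ckA   = {v,u}
  5. kcA   = {v,u,s,r,p,t}
  6. ckcA  = {q}
  7. kckcA = {q,r,p}
  8. ckckcA = {v,u,s,t}
applying k or c yields no new set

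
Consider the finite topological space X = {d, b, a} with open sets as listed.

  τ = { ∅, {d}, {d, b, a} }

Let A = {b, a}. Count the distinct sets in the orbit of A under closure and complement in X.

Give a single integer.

complement {d}; its interior {d}; cl(A) = X∖{d} = {b, a}
With k = closure, c = complement:
  1. A     = {b, a}
  2. cA    = {d}
  3. kcA   = {d, b, a}
  4. ckcA  = ∅
k, c of each give nothing new

4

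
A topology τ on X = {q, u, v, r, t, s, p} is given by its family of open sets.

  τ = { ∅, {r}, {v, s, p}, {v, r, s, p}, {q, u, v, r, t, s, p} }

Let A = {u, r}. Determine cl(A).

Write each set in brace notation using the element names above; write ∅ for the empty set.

cl via duality: int({q, v, t, s, p}) = {v, s, p}, so X∖{v, s, p} = {q, u, r, t}

{q, u, r, t}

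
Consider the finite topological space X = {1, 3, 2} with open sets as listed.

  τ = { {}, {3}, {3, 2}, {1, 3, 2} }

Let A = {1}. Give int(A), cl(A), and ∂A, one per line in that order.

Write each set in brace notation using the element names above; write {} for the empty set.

interior: largest open inside A is {} (from {})
cl via duality: int({3, 2}) = {3, 2}, so X∖{3, 2} = {1}
cl∖int = {1}

int(A) = {}
cl(A)  = {1}
∂A     = {1}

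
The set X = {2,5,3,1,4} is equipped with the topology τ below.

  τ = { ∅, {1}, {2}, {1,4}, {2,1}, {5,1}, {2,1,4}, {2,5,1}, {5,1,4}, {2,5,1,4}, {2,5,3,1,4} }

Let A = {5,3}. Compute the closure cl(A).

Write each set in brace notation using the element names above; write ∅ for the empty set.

closure: X∖int(X∖A) = X∖{2,1,4} = {5,3}

{5,3}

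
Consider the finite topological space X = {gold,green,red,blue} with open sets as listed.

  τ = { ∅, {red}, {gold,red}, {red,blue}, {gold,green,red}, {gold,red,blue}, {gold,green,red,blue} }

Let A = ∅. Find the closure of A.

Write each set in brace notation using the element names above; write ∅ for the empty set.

∅

complement {gold,green,red,blue}; its interior {gold,green,red,blue}; cl(A) = X∖{gold,green,red,blue} = ∅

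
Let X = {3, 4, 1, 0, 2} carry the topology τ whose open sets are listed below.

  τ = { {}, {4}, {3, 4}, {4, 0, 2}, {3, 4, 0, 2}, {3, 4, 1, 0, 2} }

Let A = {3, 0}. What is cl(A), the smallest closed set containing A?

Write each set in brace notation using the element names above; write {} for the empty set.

{3, 1, 0, 2}

complement {4, 1, 2}; its interior {4}; cl(A) = X∖{4} = {3, 1, 0, 2}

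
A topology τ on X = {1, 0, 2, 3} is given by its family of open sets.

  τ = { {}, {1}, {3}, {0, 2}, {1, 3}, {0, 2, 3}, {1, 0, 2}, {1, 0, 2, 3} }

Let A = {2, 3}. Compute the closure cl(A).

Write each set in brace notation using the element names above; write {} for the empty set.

cl via duality: int({1, 0}) = {1}, so X∖{1} = {0, 2, 3}

{0, 2, 3}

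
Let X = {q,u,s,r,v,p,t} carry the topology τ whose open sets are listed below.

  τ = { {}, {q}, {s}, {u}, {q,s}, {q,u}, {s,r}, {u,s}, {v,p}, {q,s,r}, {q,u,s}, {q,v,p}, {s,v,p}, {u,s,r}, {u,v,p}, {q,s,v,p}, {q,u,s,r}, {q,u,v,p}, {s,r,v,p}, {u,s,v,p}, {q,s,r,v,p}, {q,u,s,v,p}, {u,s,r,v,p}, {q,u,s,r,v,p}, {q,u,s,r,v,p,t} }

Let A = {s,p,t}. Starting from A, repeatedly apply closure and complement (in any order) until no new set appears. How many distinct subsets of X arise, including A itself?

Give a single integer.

12

cl via duality: int({q,u,r,v}) = {q,u}, so X∖{q,u} = {s,r,v,p,t}
Write k for closure, c for complement:
  1. A     = {s,p,t}
  2. kA    = {s,r,v,p,t}
  3. cA    = {q,u,r,v}
  4. ckA   = {q,u}
  5. kcA   = {q,u,r,v,p,t}
  6. kckA  = {q,u,t}
  7. ckcA  = {s}
  8. ckckA = {s,r,v,p}
  9. kckcA = {s,r,t}
  10. ckckcA = {q,u,v,p}
  11. kckckcA = {q,u,v,p,t}
  12. ckckckcA = {s,r}
applying k or c yields no new set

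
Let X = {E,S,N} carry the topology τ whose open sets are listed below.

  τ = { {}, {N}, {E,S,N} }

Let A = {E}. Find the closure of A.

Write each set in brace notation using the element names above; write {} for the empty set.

complement {S,N}; its interior {N}; cl(A) = X∖{N} = {E,S}

{E,S}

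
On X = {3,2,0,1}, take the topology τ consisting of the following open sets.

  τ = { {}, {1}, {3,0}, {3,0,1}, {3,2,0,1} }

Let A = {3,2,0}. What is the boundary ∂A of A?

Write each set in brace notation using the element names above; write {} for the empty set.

open subsets of A: {}, {3,0}; so int(A) = {3,0}
closure: X∖int(X∖A) = X∖{1} = {3,2,0}
∂A = {3,2,0} minus {3,0} = {2}

{2}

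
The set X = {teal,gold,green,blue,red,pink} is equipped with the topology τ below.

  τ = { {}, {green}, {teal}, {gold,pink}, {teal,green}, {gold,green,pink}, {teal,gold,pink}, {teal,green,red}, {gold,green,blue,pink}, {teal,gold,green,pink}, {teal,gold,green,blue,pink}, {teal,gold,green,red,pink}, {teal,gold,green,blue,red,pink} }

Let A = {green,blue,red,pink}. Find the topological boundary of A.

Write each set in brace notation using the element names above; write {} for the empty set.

{gold,blue,red,pink}

open subsets of A: {}, {green}; so int(A) = {green}
closure: X∖int(X∖A) = X∖{teal} = {gold,green,blue,red,pink}
∂A = {gold,green,blue,red,pink} minus {green} = {gold,blue,red,pink}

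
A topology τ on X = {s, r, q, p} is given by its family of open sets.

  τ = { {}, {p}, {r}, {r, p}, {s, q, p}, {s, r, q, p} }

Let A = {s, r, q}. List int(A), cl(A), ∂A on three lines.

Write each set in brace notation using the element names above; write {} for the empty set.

open subsets of A: {}, {r}; so int(A) = {r}
closure: X∖int(X∖A) = X∖{p} = {s, r, q}
∂A = {s, r, q} minus {r} = {s, q}

int(A) = {r}
cl(A)  = {s, r, q}
∂A     = {s, q}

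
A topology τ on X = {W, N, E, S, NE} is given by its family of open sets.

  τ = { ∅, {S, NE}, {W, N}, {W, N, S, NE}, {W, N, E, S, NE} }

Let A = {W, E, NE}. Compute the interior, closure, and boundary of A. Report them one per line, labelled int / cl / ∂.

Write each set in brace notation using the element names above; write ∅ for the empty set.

U open, U⊆A: ∅. int(A) = ⋃ = ∅
X∖A={N, S}, int(X∖A)=∅, hence cl(A)={W, N, E, S, NE}
∂A: remove int from cl → {W, N, E, S, NE}

int(A) = ∅
cl(A)  = {W, N, E, S, NE}
∂A     = {W, N, E, S, NE}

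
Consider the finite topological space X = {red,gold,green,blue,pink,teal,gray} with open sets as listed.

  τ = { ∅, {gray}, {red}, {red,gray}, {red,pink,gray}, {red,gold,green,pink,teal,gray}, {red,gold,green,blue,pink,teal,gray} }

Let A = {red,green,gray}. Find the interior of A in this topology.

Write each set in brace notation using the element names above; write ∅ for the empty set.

{red,gray}

U open, U⊆A: ∅, {red}, {gray}, {red,gray}. int(A) = ⋃ = {red,gray}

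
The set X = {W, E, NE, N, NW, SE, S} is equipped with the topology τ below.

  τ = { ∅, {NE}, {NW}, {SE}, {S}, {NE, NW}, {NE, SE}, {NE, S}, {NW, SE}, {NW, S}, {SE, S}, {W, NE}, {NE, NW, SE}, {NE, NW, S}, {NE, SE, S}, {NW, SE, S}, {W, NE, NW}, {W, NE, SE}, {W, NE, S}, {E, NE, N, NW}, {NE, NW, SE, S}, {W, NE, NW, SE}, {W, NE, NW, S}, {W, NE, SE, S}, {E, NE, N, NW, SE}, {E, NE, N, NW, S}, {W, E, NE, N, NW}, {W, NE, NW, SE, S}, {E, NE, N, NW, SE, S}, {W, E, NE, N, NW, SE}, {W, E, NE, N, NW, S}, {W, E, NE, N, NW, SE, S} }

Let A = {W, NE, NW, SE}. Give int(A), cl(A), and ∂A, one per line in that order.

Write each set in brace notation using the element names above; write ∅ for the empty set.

open subsets of A: ∅, {NW}, {SE}, {NE}, {NE, NW}, {NW, SE}, {W, NE}, {NE, SE}, {NE, NW, SE}, {W, NE, SE}, {W, NE, NW}, {W, NE, NW, SE}; so int(A) = {W, NE, NW, SE}
closure: X∖int(X∖A) = X∖{S} = {W, E, NE, N, NW, SE}
∂A = {W, E, NE, N, NW, SE} minus {W, NE, NW, SE} = {E, N}

int(A) = {W, NE, NW, SE}
cl(A)  = {W, E, NE, N, NW, SE}
∂A     = {E, N}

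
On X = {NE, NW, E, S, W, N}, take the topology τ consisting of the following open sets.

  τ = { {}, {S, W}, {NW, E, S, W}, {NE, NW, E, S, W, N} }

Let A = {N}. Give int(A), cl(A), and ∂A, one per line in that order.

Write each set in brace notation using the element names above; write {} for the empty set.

int(A) = {}
cl(A)  = {NE, N}
∂A     = {NE, N}

open subsets of A: {}; so int(A) = {}
closure: X∖int(X∖A) = X∖{NW, E, S, W} = {NE, N}
∂A = {NE, N} minus {} = {NE, N}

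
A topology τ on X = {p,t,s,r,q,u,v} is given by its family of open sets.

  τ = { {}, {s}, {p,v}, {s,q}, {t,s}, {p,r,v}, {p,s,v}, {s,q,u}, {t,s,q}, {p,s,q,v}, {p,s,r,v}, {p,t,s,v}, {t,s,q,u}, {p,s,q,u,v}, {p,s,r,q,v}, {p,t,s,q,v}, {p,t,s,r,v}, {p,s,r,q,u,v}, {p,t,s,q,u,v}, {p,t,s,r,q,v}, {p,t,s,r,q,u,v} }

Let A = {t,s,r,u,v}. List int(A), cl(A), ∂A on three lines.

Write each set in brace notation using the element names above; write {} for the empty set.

U open, U⊆A: {}, {s}, {t,s}. int(A) = ⋃ = {t,s}
X∖A={p,q}, int(X∖A)={}, hence cl(A)={p,t,s,r,q,u,v}
∂A: remove int from cl → {p,r,q,u,v}

int(A) = {t,s}
cl(A)  = {p,t,s,r,q,u,v}
∂A     = {p,r,q,u,v}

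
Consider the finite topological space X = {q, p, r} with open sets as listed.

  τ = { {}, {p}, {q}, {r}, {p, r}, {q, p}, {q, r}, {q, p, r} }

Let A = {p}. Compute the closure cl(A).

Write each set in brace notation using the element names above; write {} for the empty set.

{p}

closure: X∖int(X∖A) = X∖{q, r} = {p}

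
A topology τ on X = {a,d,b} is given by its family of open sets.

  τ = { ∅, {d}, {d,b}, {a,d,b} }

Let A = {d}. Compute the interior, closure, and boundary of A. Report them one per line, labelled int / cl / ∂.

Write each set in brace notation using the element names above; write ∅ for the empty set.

int(A) = {d}
cl(A)  = {a,d,b}
∂A     = {a,b}

U open, U⊆A: ∅, {d}. int(A) = ⋃ = {d}
X∖A={a,b}, int(X∖A)=∅, hence cl(A)={a,d,b}
∂A: remove int from cl → {a,b}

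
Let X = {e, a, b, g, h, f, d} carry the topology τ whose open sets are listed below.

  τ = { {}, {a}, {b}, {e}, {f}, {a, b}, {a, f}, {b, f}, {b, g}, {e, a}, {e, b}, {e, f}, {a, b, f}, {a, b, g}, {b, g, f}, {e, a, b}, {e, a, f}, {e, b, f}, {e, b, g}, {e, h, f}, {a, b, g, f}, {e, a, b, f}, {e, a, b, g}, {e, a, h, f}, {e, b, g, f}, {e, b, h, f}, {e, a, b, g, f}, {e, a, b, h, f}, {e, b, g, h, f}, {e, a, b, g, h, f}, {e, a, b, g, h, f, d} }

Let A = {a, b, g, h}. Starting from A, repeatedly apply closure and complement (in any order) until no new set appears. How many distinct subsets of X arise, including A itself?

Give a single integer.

8

X∖A={e, f, d}, int(X∖A)={e, f}, hence cl(A)={a, b, g, h, d}
Orbit (k=closure, c=complement):
  1. A     = {a, b, g, h}
  2. kA    = {a, b, g, h, d}
  3. cA    = {e, f, d}
  4. ckA   = {e, f}
  5. kcA   = {e, h, f, d}
  6. ckcA  = {a, b, g}
  7. kckcA = {a, b, g, d}
  8. ckckcA = {e, h, f}
(closed under both — stop)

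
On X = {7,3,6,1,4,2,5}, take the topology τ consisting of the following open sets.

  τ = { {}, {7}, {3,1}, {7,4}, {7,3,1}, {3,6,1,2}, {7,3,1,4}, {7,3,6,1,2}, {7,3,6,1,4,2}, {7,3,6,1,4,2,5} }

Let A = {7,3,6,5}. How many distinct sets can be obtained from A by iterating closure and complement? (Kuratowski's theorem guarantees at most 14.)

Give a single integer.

10

complement {1,4,2}; its interior {}; cl(A) = X∖{} = {7,3,6,1,4,2,5}
With k = closure, c = complement:
  1. A     = {7,3,6,5}
  2. kA    = {7,3,6,1,4,2,5}
  3. cA    = {1,4,2}
  4. ckA   = {}
  5. kcA   = {3,6,1,4,2,5}
  6. ckcA  = {7}
  7. kckcA = {7,4,5}
  8. ckckcA = {3,6,1,2}
  9. kckckcA = {3,6,1,2,5}
  10. ckckckcA = {7,4}
k, c of each give nothing new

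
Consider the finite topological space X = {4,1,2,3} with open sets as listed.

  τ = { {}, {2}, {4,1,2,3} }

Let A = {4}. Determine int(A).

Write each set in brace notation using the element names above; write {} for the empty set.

{}

open subsets of A: {}; so int(A) = {}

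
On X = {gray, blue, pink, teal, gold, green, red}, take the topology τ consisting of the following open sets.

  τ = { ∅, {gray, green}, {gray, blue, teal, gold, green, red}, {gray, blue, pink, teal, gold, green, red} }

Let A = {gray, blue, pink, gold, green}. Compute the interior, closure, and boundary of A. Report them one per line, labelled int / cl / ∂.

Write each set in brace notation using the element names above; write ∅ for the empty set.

int(A) = {gray, green}
cl(A)  = {gray, blue, pink, teal, gold, green, red}
∂A     = {blue, pink, teal, gold, red}

interior: largest open inside A is {gray, green} (from ∅, {gray, green})
cl via duality: int({teal, red}) = ∅, so X∖∅ = {gray, blue, pink, teal, gold, green, red}
cl∖int = {blue, pink, teal, gold, red}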